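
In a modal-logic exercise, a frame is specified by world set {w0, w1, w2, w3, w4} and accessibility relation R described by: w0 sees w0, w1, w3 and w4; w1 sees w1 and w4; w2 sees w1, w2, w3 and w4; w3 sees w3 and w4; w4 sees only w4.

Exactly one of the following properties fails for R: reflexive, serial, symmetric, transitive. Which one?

symmetric

Reflexive: yes — every world is R-related to itself.
Serial: yes — every world has a successor (e.g. w0 R w0).
Symmetric: no — w0 R w1 but not w1 R w0.
Transitive: yes — every two-step R-path is closed by a direct edge.
Only symmetric fails.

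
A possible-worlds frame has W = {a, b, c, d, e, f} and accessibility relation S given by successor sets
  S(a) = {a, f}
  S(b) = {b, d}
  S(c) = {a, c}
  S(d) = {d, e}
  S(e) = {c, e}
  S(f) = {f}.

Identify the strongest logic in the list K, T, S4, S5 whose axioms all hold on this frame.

Reflexive (axiom T): yes — every world is S-related to itself.
Transitive (axiom 4): no — b S d and d S e, but not b S e.
Euclidean (axiom 5): no — a S f and a S a, but not f S a.
So F validates K, T; S4 would additionally require S to be transitive. The strongest is T.

T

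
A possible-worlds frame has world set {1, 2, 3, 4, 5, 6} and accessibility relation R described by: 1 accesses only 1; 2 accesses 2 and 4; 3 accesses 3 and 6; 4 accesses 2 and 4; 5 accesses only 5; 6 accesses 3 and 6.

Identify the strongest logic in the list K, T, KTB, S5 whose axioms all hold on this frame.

S5

Reflexive (axiom T): yes — every world is R-related to itself.
Symmetric (axiom B): yes — every pair in R has its reverse in R.
Euclidean (axiom 5): yes — any two successors of a common world are R-related.
So F validates K, T, KTB, S5. The strongest is S5.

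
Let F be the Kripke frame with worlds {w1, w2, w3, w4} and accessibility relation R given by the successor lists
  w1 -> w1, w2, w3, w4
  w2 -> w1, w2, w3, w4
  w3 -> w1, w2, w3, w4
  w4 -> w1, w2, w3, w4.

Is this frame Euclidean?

Yes

Euclidean: yes — any two successors of a common world are R-related.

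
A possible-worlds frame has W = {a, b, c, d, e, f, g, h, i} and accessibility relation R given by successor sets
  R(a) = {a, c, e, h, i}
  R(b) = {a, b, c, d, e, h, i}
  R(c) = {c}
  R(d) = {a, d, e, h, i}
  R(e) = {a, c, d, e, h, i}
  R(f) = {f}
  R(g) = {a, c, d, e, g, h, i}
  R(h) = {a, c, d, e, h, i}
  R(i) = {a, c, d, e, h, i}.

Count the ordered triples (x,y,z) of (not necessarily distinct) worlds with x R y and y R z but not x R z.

7

Enumerating: (a,e,d), (a,h,d), (a,i,d), (d,a,c), (d,e,c), (d,h,c), (d,i,c).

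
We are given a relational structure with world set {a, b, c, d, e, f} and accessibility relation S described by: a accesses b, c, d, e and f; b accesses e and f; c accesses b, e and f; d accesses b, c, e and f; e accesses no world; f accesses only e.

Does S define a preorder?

No

Reflexive: no — a is not related to itself.
Transitive: yes — every two-step S-path is closed by a direct edge.
So S is not a preorder.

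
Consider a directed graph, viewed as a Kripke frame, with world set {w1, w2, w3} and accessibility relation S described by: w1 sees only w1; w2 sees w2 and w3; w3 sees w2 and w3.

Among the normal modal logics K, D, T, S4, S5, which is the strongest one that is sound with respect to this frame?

S5

Serial (axiom D): yes — every world has a successor (e.g. w1 S w1).
Reflexive (axiom T): yes — every world is S-related to itself.
Transitive (axiom 4): yes — every two-step S-path is closed by a direct edge.
Euclidean (axiom 5): yes — any two successors of a common world are S-related.
So F validates K, D, T, S4, S5. The strongest is S5.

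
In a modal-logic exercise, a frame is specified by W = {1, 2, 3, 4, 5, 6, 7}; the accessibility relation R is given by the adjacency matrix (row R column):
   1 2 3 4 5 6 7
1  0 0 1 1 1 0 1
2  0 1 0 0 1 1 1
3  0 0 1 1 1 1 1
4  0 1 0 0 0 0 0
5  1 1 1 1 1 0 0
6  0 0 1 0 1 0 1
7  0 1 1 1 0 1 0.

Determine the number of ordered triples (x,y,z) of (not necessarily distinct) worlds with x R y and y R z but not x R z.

Enumerating: (1,3,6), (1,4,2), (1,5,1), (1,5,2), (1,7,2), (1,7,6), (2,5,1), (2,5,3), (2,5,4), (2,6,3), (2,7,3), (2,7,4), … and 26 more.
Total: 38.

38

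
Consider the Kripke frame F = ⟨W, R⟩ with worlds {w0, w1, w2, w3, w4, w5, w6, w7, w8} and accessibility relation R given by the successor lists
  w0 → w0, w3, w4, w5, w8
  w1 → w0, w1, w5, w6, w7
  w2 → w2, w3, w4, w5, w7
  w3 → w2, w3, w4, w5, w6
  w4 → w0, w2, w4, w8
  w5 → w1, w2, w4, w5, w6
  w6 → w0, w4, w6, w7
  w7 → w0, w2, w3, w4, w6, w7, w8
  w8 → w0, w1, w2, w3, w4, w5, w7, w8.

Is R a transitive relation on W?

No

Transitive: no — w0 R w3 and w3 R w2, but not w0 R w2.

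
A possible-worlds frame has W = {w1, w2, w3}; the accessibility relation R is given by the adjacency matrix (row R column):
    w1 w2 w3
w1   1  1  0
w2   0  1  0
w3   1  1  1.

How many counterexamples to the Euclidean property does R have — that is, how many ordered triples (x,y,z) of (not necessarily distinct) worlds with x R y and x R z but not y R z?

4

Enumerating: (w1,w2,w1), (w3,w1,w3), (w3,w2,w1), (w3,w2,w3).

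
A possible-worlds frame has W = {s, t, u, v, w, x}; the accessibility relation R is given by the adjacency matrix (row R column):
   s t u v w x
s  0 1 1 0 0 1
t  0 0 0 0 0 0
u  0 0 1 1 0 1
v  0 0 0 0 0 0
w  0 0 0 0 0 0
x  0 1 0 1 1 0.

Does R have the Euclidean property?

No

Euclidean: no — s R t and s R u, but not t R u.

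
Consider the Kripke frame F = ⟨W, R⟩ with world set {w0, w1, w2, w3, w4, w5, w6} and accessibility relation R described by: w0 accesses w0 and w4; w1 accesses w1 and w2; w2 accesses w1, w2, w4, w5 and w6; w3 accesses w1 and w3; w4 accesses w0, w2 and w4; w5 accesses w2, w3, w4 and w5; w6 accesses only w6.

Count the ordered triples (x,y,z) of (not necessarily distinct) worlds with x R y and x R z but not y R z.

Enumerating: (w2,w1,w4), (w2,w1,w5), (w2,w1,w6), (w2,w4,w1), (w2,w4,w5), (w2,w4,w6), (w2,w5,w1), (w2,w5,w6), (w2,w6,w1), (w2,w6,w2), (w2,w6,w4), (w2,w6,w5), … and 9 more.
Total: 21.

21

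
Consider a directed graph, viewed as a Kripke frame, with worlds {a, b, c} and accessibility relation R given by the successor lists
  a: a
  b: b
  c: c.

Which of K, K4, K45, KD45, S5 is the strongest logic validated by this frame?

Transitive (axiom 4): yes — every two-step R-path is closed by a direct edge.
Euclidean (axiom 5): yes — any two successors of a common world are R-related.
Serial (axiom D): yes — every world has a successor (e.g. a R a).
Reflexive (axiom T): yes — every world is R-related to itself.
So F validates K, K4, K45, KD45, S5. The strongest is S5.

S5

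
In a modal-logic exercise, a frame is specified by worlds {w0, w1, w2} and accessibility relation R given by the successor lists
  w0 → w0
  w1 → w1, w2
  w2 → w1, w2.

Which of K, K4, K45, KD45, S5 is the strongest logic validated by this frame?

S5

Transitive (axiom 4): yes — every two-step R-path is closed by a direct edge.
Euclidean (axiom 5): yes — any two successors of a common world are R-related.
Serial (axiom D): yes — every world has a successor (e.g. w0 R w0).
Reflexive (axiom T): yes — every world is R-related to itself.
So F validates K, K4, K45, KD45, S5. The strongest is S5.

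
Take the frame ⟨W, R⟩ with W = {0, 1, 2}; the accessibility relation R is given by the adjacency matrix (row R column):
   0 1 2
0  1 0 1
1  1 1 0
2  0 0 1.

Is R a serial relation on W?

Serial: yes — every world has a successor (e.g. 0 R 0).

Yes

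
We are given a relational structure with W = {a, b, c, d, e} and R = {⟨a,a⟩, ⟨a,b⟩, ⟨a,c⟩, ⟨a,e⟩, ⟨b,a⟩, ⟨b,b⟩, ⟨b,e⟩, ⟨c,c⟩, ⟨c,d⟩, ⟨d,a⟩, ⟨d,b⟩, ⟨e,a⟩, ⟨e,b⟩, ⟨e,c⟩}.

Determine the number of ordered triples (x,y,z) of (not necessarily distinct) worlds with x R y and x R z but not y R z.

Enumerating: (a,b,c), (a,c,a), (a,c,b), (a,c,e), (a,e,e), (b,e,e), (c,d,c), (c,d,d), (e,b,c), (e,c,a), (e,c,b).

11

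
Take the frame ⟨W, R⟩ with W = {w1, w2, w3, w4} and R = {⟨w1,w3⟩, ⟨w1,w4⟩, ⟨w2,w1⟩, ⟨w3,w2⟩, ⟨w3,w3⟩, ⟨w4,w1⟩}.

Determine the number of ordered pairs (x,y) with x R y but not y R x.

Enumerating: (w1,w3), (w2,w1), (w3,w2).

3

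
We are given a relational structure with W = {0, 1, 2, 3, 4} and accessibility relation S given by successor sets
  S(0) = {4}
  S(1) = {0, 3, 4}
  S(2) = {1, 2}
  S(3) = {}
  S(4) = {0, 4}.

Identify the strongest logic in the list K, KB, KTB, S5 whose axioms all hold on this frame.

K

Symmetric (axiom B): no — 1 S 0 but not 0 S 1.
Reflexive (axiom T): no — 0 is not related to itself.
Euclidean (axiom 5): no — 1 S 0 and 1 S 3, but not 0 S 3.
So F validates K; KB would additionally require S to be symmetric. The strongest is K.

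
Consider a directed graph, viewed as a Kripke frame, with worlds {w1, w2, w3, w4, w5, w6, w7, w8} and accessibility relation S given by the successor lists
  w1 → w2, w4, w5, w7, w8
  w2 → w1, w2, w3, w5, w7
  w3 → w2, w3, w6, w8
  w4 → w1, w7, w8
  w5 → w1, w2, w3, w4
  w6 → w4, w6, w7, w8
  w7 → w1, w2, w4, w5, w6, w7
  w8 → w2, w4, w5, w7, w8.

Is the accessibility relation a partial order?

Reflexive: no — w1 is not related to itself.
Transitive: no — w1 S w2 and w2 S w3, but not w1 S w3.
Antisymmetric: no — w1 S w2 and w2 S w1 with w1 ≠ w2.
So S is not a partial order.

No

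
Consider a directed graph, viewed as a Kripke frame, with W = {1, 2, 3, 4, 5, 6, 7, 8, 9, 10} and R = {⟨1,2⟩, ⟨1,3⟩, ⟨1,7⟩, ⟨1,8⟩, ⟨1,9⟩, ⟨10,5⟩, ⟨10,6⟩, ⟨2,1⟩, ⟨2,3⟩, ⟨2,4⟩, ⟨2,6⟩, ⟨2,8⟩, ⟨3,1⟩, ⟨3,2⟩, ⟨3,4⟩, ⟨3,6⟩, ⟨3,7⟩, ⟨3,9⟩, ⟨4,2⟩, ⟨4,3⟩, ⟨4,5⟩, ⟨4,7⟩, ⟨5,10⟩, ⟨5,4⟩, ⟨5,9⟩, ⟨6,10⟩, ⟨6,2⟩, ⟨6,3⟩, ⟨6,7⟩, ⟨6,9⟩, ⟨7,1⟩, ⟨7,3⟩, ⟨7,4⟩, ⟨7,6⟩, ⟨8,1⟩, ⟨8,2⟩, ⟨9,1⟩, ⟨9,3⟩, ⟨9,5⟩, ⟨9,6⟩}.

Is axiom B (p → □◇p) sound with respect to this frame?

The schema B characterises exactly the symmetric frames.
Symmetric: yes — every pair in R has its reverse in R.

Yes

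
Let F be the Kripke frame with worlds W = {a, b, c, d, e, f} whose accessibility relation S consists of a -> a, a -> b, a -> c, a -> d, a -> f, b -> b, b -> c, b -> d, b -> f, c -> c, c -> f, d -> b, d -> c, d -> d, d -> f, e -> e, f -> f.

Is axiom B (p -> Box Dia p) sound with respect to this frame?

By correspondence theory, B is valid on a frame iff S is symmetric.
Symmetric: no — a S b but not b S a.

No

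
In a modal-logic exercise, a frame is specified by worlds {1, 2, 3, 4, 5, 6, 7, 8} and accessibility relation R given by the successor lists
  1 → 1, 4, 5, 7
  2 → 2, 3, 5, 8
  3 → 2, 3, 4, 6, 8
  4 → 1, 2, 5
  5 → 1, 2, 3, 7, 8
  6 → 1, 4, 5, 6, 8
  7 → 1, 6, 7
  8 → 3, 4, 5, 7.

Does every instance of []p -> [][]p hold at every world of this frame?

The schema 4 characterises exactly the transitive frames.
Transitive: no — 1 R 4 and 4 R 2, but not 1 R 2.

No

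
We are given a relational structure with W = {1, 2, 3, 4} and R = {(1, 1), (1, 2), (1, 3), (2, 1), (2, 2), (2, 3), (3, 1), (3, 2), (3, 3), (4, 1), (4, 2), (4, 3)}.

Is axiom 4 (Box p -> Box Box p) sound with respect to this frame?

The schema 4 characterises exactly the transitive frames.
Transitive: yes — every two-step R-path is closed by a direct edge.

Yes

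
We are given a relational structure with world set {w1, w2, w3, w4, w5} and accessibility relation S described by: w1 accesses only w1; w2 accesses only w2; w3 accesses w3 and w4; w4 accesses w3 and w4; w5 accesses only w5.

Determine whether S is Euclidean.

Yes

Euclidean: yes — any two successors of a common world are S-related.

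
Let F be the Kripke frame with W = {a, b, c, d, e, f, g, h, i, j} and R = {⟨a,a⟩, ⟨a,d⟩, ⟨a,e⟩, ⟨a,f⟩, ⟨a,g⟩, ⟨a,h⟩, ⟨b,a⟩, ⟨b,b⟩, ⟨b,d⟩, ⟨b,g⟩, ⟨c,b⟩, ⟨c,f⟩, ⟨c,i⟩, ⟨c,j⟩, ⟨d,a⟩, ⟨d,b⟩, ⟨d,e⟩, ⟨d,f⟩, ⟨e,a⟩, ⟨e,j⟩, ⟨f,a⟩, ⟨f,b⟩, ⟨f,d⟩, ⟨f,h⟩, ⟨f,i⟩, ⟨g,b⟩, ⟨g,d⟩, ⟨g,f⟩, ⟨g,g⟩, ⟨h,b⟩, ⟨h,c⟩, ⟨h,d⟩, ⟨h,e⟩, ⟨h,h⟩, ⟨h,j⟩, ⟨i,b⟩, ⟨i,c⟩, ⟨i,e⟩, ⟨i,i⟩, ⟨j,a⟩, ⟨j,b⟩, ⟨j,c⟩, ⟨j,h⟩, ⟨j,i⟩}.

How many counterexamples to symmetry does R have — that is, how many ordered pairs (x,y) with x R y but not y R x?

21

Enumerating: (a,g), (a,h), (b,a), (c,b), (c,f), (d,e), (e,j), (f,b), (f,h), (f,i), (g,d), (g,f), … and 9 more.
Total: 21.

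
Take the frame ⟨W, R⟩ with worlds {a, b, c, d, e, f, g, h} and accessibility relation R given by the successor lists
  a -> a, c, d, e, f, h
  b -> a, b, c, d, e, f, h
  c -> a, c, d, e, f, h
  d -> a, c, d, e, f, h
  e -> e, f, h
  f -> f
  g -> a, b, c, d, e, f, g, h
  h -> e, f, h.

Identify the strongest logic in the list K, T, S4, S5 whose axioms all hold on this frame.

S4

Reflexive (axiom T): yes — every world is R-related to itself.
Transitive (axiom 4): yes — every two-step R-path is closed by a direct edge.
Euclidean (axiom 5): no — a R e and a R c, but not e R c.
So F validates K, T, S4; S5 would additionally require R to be Euclidean. The strongest is S4.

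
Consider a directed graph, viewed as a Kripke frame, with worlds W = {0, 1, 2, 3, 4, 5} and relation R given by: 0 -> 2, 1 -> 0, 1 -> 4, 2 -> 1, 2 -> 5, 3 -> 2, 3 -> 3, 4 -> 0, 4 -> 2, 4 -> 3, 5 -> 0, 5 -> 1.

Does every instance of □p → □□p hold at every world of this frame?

The schema 4 characterises exactly the transitive frames.
Transitive: no — 0 R 2 and 2 R 1, but not 0 R 1.

No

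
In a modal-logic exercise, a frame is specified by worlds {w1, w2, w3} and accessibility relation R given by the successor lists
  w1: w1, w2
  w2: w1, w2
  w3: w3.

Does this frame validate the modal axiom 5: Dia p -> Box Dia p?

Axiom 5 corresponds to the accessibility relation being Euclidean.
Euclidean: yes — any two successors of a common world are R-related.

Yes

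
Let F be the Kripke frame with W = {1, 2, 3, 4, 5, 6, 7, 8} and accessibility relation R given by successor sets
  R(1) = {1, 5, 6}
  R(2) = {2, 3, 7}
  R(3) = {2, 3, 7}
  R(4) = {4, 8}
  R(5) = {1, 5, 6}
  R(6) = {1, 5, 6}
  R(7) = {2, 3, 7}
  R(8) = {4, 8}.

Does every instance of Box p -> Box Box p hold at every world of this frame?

The schema 4 characterises exactly the transitive frames.
Transitive: yes — every two-step R-path is closed by a direct edge.

Yes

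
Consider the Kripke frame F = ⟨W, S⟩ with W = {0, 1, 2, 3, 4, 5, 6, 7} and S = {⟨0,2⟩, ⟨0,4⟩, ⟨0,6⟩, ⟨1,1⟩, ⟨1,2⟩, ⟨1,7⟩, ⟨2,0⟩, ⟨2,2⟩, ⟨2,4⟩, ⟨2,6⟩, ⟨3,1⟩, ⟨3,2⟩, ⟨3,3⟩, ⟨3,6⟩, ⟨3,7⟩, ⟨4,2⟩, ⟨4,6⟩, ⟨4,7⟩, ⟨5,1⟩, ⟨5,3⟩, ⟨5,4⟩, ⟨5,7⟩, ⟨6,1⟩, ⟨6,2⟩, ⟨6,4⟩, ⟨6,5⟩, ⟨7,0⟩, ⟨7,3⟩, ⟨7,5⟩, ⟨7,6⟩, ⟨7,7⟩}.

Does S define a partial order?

No

Reflexive: no — 0 is not related to itself.
Transitive: no — 0 S 4 and 4 S 7, but not 0 S 7.
Antisymmetric: no — 0 S 2 and 2 S 0 with 0 ≠ 2.
So S is not a partial order.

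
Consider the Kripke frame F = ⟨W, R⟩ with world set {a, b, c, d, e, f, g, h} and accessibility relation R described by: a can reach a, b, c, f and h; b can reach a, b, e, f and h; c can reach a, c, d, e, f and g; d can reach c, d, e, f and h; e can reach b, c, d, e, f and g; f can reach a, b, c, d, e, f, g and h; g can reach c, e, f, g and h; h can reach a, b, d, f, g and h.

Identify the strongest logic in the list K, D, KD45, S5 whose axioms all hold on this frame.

D

Serial (axiom D): yes — every world has a successor (e.g. a R a).
Euclidean (axiom 5): no — a R b and a R c, but not b R c.
Transitive (axiom 4): no — a R b and b R e, but not a R e.
Reflexive (axiom T): yes — every world is R-related to itself.
So F validates K, D; KD45 would additionally require R to be Euclidean and transitive. The strongest is D.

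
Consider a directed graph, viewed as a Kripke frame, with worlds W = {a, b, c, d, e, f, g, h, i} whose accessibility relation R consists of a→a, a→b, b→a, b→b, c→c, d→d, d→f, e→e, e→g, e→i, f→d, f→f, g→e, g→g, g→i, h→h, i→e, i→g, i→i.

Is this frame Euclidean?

Euclidean: yes — any two successors of a common world are R-related.

Yes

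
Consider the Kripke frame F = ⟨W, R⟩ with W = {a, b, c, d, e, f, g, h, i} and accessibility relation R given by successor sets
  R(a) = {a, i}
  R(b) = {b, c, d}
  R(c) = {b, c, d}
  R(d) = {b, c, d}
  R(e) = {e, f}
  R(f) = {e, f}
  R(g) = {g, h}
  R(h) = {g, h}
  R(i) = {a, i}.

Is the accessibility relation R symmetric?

Symmetric: yes — every pair in R has its reverse in R.

Yes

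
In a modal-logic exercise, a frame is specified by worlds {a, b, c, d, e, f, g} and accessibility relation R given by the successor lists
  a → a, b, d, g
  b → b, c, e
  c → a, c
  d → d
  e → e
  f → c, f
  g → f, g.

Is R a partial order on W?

Reflexive: yes — every world is R-related to itself.
Transitive: no — a R b and b R c, but not a R c.
Antisymmetric: yes — no distinct pair is related both ways.
So R is not a partial order.

No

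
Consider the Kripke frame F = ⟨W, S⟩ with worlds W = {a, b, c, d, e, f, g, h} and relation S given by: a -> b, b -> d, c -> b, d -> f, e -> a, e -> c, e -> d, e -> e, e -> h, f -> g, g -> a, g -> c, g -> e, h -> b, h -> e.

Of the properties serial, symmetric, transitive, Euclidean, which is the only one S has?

Serial: yes — every world has a successor (e.g. a S b).
Symmetric: no — a S b but not b S a.
Transitive: no — a S b and b S d, but not a S d.
Euclidean: no — e S a and e S c, but not a S c.
Only serial holds.

serial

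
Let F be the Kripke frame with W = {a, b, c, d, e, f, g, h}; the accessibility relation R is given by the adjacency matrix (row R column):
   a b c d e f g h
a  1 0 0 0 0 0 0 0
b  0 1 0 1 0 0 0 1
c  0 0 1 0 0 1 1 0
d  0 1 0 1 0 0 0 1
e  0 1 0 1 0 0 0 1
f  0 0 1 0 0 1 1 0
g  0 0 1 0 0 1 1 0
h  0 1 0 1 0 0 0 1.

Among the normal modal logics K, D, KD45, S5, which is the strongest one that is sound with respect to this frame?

Serial (axiom D): yes — every world has a successor (e.g. a R a).
Euclidean (axiom 5): yes — any two successors of a common world are R-related.
Transitive (axiom 4): yes — every two-step R-path is closed by a direct edge.
Reflexive (axiom T): no — e is not related to itself.
So F validates K, D, KD45; S5 would additionally require R to be reflexive. The strongest is KD45.

KD45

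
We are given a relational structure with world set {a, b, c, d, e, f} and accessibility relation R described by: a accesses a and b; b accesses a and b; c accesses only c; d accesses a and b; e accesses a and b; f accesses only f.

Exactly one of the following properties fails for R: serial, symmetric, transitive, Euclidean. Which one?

symmetric

Serial: yes — every world has a successor (e.g. a R a).
Symmetric: no — d R a but not a R d.
Transitive: yes — every two-step R-path is closed by a direct edge.
Euclidean: yes — any two successors of a common world are R-related.
Only symmetric fails.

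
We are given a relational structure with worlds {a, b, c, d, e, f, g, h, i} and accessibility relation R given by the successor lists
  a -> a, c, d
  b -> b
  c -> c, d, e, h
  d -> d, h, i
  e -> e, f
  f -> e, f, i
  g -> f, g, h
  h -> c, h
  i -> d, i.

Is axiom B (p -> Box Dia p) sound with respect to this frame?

No

The schema B characterises exactly the symmetric frames.
Symmetric: no — a R c but not c R a.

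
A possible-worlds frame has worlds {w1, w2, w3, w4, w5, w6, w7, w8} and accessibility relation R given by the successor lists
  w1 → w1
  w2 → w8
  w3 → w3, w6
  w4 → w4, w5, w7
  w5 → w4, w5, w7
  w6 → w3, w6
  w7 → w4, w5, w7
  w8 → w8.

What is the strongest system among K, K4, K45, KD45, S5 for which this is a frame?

KD45

Transitive (axiom 4): yes — every two-step R-path is closed by a direct edge.
Euclidean (axiom 5): yes — any two successors of a common world are R-related.
Serial (axiom D): yes — every world has a successor (e.g. w1 R w1).
Reflexive (axiom T): no — w2 is not related to itself.
So F validates K, K4, K45, KD45; S5 would additionally require R to be reflexive. The strongest is KD45.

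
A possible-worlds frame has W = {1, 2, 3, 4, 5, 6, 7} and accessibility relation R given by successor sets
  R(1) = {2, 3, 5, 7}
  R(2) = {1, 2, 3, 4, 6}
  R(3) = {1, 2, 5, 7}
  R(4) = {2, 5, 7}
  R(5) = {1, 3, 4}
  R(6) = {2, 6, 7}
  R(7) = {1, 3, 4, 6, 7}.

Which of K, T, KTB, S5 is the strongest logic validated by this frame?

Reflexive (axiom T): no — 1 is not related to itself.
Symmetric (axiom B): yes — every pair in R has its reverse in R.
Euclidean (axiom 5): no — 1 R 2 and 1 R 5, but not 2 R 5.
So F validates K; T would additionally require R to be reflexive. The strongest is K.

K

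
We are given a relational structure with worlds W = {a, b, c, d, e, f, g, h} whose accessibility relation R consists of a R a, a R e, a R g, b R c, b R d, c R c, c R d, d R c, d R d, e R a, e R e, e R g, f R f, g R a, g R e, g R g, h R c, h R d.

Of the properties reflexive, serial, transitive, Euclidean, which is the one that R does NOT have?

reflexive

Reflexive: no — b is not related to itself.
Serial: yes — every world has a successor (e.g. a R a).
Transitive: yes — every two-step R-path is closed by a direct edge.
Euclidean: yes — any two successors of a common world are R-related.
Only reflexive fails.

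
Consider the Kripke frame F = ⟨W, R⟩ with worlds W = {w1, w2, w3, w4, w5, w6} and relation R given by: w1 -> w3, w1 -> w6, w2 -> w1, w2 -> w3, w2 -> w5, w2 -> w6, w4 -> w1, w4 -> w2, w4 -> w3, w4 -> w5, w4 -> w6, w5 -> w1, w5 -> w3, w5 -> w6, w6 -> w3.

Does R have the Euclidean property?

Euclidean: no — w1 R w3 and w1 R w6, but not w3 R w6.

No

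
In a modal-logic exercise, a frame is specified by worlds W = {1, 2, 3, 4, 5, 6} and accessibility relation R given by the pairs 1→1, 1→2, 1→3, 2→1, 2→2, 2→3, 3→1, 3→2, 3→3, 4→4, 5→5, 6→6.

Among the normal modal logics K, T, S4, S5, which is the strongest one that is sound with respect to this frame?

Reflexive (axiom T): yes — every world is R-related to itself.
Transitive (axiom 4): yes — every two-step R-path is closed by a direct edge.
Euclidean (axiom 5): yes — any two successors of a common world are R-related.
So F validates K, T, S4, S5. The strongest is S5.

S5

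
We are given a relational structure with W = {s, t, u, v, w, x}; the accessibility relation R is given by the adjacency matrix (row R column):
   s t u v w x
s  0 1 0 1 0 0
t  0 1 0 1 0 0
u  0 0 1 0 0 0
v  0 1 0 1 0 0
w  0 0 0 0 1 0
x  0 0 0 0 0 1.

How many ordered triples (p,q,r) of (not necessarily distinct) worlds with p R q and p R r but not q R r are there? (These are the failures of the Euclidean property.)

R is Euclidean; there are no such tuples.

0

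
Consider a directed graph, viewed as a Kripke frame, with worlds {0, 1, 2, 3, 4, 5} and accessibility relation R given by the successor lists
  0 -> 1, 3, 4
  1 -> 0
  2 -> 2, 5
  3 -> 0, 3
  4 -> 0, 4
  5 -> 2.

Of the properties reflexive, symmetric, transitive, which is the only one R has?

symmetric

Reflexive: no — 0 is not related to itself.
Symmetric: yes — every pair in R has its reverse in R.
Transitive: no — 1 R 0 and 0 R 3, but not 1 R 3.
Only symmetric holds.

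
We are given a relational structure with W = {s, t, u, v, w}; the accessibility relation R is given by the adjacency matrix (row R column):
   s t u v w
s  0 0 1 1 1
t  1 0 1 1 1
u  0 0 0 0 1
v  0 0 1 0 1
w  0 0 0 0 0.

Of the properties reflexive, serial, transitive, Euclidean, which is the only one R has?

transitive

Reflexive: no — s is not related to itself.
Serial: no — w has no R-successor.
Transitive: yes — every two-step R-path is closed by a direct edge.
Euclidean: no — s R u and s R v, but not u R v.
Only transitive holds.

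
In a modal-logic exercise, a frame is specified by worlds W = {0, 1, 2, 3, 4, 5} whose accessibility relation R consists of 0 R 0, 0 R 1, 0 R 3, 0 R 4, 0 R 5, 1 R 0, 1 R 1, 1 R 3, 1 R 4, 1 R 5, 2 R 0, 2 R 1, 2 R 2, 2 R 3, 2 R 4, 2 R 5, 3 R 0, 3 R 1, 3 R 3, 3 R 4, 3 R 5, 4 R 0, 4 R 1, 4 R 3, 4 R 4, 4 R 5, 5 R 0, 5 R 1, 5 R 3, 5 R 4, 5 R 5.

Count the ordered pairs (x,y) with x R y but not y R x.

5

Enumerating: (2,0), (2,1), (2,3), (2,4), (2,5).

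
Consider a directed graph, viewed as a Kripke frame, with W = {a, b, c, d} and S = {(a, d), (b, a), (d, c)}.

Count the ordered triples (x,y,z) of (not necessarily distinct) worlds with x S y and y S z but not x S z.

2

Enumerating: (a,d,c), (b,a,d).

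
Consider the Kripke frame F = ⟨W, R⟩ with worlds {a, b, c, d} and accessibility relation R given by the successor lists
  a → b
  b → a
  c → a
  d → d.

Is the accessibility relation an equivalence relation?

No

Reflexive: no — a is not related to itself.
Symmetric: no — c R a but not a R c.
Transitive: no — c R a and a R b, but not c R b.
So R is not an equivalence relation.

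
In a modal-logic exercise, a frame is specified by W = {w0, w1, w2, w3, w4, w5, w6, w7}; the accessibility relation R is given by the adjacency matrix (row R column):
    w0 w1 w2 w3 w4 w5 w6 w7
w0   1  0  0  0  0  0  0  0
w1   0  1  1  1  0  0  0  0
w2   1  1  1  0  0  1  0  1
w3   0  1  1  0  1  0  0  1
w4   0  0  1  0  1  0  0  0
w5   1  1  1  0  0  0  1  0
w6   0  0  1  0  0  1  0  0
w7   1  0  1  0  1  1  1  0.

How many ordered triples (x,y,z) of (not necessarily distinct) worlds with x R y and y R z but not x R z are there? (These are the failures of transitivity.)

32

Enumerating: (w1,w2,w0), (w1,w2,w5), (w1,w2,w7), (w1,w3,w4), (w1,w3,w7), (w2,w1,w3), (w2,w5,w6), (w2,w7,w4), (w2,w7,w6), (w3,w1,w3), (w3,w2,w0), (w3,w2,w5), … and 20 more.
Total: 32.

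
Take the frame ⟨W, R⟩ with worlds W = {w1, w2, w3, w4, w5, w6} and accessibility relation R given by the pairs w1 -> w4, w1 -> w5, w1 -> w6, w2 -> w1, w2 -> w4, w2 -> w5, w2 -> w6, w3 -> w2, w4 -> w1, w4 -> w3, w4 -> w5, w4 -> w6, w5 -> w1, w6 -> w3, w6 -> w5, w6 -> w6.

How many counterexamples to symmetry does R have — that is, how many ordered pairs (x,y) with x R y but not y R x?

Enumerating: (w1,w6), (w2,w1), (w2,w4), (w2,w5), (w2,w6), (w3,w2), (w4,w3), (w4,w5), (w4,w6), (w6,w3), (w6,w5).

11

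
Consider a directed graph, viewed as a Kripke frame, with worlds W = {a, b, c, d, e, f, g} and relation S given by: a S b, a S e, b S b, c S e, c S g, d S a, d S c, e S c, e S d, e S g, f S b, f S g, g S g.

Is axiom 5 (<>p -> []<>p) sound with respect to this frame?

The schema 5 characterises exactly the Euclidean frames.
Euclidean: no — a S b and a S e, but not b S e.

No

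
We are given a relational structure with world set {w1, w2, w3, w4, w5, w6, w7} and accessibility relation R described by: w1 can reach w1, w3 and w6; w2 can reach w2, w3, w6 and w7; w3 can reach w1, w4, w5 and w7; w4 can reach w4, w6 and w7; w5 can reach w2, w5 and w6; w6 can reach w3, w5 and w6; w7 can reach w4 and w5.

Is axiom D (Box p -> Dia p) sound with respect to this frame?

By correspondence theory, D is valid on a frame iff R is serial.
Serial: yes — every world has a successor (e.g. w1 R w1).

Yes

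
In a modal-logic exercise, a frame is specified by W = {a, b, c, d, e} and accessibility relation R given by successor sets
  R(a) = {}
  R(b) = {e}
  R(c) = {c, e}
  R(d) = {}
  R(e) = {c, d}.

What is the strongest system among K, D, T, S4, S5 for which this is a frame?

Serial (axiom D): no — a has no R-successor.
Reflexive (axiom T): no — a is not related to itself.
Transitive (axiom 4): no — b R e and e R c, but not b R c.
Euclidean (axiom 5): no — e R c and e R d, but not c R d.
So F validates K; D would additionally require R to be serial. The strongest is K.

K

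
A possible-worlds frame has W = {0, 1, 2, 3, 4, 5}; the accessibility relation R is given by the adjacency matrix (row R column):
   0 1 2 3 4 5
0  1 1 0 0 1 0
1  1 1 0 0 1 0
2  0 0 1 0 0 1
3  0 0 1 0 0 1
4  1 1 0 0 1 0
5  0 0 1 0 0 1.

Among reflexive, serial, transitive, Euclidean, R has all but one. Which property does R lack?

reflexive

Reflexive: no — 3 is not related to itself.
Serial: yes — every world has a successor (e.g. 0 R 0).
Transitive: yes — every two-step R-path is closed by a direct edge.
Euclidean: yes — any two successors of a common world are R-related.
Only reflexive fails.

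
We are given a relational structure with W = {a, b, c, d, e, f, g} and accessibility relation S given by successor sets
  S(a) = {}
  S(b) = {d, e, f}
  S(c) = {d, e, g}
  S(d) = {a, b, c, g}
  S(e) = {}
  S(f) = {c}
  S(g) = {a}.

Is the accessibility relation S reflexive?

No

Reflexive: no — a is not related to itself.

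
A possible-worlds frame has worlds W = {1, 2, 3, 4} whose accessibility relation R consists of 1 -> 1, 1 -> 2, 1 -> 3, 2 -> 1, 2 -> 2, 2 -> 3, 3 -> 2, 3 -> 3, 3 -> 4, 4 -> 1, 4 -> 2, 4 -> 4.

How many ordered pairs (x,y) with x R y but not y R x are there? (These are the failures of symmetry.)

Enumerating: (1,3), (3,4), (4,1), (4,2).

4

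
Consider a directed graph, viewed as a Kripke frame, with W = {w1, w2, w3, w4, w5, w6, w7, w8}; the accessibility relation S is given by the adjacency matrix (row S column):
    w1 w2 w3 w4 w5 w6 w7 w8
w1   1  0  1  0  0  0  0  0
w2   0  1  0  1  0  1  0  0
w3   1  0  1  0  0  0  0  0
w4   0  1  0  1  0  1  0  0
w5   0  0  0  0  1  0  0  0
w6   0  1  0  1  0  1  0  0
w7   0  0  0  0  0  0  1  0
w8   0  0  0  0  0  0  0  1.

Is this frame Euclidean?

Yes

Euclidean: yes — any two successors of a common world are S-related.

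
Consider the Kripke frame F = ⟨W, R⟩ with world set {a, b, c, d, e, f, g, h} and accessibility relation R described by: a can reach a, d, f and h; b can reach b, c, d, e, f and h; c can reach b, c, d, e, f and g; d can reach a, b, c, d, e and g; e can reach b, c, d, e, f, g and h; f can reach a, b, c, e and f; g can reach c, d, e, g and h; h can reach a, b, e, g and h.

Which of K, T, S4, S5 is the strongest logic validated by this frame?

T

Reflexive (axiom T): yes — every world is R-related to itself.
Transitive (axiom 4): no — a R d and d R b, but not a R b.
Euclidean (axiom 5): no — a R d and a R f, but not d R f.
So F validates K, T; S4 would additionally require R to be transitive. The strongest is T.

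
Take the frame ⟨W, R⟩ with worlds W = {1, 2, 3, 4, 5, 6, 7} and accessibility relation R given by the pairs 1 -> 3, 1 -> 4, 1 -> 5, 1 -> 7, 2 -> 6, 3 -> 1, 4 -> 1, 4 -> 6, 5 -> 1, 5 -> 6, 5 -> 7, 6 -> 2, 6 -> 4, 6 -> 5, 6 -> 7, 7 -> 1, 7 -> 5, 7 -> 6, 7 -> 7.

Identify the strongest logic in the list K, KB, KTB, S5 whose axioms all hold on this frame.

Symmetric (axiom B): yes — every pair in R has its reverse in R.
Reflexive (axiom T): no — 1 is not related to itself.
Euclidean (axiom 5): no — 1 R 3 and 1 R 4, but not 3 R 4.
So F validates K, KB; KTB would additionally require R to be reflexive. The strongest is KB.

KB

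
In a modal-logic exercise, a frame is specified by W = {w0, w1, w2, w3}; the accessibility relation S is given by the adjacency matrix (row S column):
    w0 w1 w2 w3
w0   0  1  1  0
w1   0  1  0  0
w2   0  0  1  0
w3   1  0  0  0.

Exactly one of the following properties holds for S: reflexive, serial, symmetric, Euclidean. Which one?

Reflexive: no — w0 is not related to itself.
Serial: yes — every world has a successor (e.g. w0 S w1).
Symmetric: no — w0 S w1 but not w1 S w0.
Euclidean: no — w0 S w1 and w0 S w2, but not w1 S w2.
Only serial holds.

serial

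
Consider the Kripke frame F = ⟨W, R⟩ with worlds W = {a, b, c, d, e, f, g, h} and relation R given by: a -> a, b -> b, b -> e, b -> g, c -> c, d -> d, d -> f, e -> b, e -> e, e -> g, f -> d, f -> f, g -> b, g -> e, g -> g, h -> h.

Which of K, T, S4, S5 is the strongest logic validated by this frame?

Reflexive (axiom T): yes — every world is R-related to itself.
Transitive (axiom 4): yes — every two-step R-path is closed by a direct edge.
Euclidean (axiom 5): yes — any two successors of a common world are R-related.
So F validates K, T, S4, S5. The strongest is S5.

S5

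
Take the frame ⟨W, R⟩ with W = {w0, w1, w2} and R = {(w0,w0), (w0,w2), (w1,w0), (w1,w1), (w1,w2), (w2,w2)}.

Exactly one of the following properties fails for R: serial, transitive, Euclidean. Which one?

Serial: yes — every world has a successor (e.g. w0 R w0).
Transitive: yes — every two-step R-path is closed by a direct edge.
Euclidean: no — w1 R w2 and w1 R w0, but not w2 R w0.
Only Euclidean fails.

Euclidean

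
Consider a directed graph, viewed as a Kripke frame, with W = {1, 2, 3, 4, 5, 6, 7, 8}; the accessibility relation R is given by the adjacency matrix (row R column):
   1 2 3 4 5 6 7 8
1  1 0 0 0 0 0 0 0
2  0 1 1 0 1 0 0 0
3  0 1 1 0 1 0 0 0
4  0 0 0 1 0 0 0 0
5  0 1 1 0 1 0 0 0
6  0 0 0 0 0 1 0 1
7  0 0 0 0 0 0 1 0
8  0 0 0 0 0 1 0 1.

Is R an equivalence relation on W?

Reflexive: yes — every world is R-related to itself.
Symmetric: yes — every pair in R has its reverse in R.
Transitive: yes — every two-step R-path is closed by a direct edge.
So R is an equivalence relation.

Yes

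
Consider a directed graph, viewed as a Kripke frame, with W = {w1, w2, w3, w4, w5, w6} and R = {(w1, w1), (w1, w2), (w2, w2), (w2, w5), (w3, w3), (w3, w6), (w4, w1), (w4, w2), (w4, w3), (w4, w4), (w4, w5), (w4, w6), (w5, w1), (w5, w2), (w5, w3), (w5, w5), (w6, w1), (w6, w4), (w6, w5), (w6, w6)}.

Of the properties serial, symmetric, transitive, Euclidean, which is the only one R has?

serial

Serial: yes — every world has a successor (e.g. w1 R w1).
Symmetric: no — w1 R w2 but not w2 R w1.
Transitive: no — w1 R w2 and w2 R w5, but not w1 R w5.
Euclidean: no — w4 R w1 and w4 R w3, but not w1 R w3.
Only serial holds.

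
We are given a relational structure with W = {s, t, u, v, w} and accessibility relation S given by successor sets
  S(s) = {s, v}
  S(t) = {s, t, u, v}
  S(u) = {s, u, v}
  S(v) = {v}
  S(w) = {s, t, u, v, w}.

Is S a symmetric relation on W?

No

Symmetric: no — s S v but not v S s.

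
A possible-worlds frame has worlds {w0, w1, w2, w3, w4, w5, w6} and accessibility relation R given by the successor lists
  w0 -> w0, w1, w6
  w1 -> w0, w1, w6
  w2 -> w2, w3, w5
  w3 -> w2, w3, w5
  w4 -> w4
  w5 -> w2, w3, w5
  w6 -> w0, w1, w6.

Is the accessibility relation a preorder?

Yes

Reflexive: yes — every world is R-related to itself.
Transitive: yes — every two-step R-path is closed by a direct edge.
So R is a preorder.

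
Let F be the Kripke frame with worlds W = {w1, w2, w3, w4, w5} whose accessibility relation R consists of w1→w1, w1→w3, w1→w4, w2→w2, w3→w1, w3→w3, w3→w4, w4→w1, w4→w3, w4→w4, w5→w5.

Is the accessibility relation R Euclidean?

Yes

Euclidean: yes — any two successors of a common world are R-related.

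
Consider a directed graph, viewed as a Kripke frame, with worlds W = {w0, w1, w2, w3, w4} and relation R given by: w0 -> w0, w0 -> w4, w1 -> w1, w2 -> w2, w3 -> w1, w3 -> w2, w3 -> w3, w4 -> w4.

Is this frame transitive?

Transitive: yes — every two-step R-path is closed by a direct edge.

Yes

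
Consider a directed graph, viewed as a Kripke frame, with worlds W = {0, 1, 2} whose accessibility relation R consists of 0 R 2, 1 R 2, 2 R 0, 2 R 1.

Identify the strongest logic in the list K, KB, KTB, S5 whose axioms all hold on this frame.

Symmetric (axiom B): yes — every pair in R has its reverse in R.
Reflexive (axiom T): no — 0 is not related to itself.
Euclidean (axiom 5): no — 2 R 0 and 2 R 1, but not 0 R 1.
So F validates K, KB; KTB would additionally require R to be reflexive. The strongest is KB.

KB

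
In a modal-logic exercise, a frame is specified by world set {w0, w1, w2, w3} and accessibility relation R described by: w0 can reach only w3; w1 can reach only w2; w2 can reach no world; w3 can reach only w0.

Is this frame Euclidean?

No

Euclidean: no — w0 R w3 and w0 R w3, but not w3 R w3.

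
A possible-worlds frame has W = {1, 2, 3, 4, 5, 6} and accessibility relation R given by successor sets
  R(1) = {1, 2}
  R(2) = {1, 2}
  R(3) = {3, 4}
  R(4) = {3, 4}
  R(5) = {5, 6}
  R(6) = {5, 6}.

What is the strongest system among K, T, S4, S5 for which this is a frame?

Reflexive (axiom T): yes — every world is R-related to itself.
Transitive (axiom 4): yes — every two-step R-path is closed by a direct edge.
Euclidean (axiom 5): yes — any two successors of a common world are R-related.
So F validates K, T, S4, S5. The strongest is S5.

S5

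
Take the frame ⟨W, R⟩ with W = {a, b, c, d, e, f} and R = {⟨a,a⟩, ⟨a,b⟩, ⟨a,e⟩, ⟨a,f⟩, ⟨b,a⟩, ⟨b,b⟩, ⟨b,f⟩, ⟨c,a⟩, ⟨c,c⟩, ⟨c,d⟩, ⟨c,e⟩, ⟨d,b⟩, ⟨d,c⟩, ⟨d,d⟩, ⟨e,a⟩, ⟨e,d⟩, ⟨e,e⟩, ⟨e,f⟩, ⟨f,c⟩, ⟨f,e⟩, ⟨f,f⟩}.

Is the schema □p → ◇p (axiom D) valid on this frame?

By correspondence theory, D is valid on a frame iff R is serial.
Serial: yes — every world has a successor (e.g. a R a).

Yes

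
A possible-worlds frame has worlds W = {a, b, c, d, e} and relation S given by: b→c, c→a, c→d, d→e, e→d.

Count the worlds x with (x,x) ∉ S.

Enumerating: a, b, c, d, e.

5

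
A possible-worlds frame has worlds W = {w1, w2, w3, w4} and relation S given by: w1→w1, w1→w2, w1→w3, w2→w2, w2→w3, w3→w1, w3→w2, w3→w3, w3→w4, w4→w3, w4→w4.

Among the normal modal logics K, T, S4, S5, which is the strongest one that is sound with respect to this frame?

T

Reflexive (axiom T): yes — every world is S-related to itself.
Transitive (axiom 4): no — w1 S w3 and w3 S w4, but not w1 S w4.
Euclidean (axiom 5): no — w3 S w1 and w3 S w4, but not w1 S w4.
So F validates K, T; S4 would additionally require S to be transitive. The strongest is T.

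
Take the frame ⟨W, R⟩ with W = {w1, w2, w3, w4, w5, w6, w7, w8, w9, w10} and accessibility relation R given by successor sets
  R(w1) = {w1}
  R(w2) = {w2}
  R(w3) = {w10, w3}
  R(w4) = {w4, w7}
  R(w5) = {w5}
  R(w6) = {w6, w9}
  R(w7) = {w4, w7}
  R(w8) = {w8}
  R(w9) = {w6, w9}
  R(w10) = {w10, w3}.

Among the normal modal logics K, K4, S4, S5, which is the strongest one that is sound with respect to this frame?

Transitive (axiom 4): yes — every two-step R-path is closed by a direct edge.
Reflexive (axiom T): yes — every world is R-related to itself.
Euclidean (axiom 5): yes — any two successors of a common world are R-related.
So F validates K, K4, S4, S5. The strongest is S5.

S5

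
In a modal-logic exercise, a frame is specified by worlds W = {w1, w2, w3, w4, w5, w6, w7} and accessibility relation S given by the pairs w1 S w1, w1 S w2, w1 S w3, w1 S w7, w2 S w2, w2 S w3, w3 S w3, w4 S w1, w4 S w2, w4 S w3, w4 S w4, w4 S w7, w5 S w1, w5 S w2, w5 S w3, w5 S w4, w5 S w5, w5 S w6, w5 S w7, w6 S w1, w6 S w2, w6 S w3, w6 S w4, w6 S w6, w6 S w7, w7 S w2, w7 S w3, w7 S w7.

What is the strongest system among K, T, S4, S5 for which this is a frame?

S4

Reflexive (axiom T): yes — every world is S-related to itself.
Transitive (axiom 4): yes — every two-step S-path is closed by a direct edge.
Euclidean (axiom 5): no — w1 S w2 and w1 S w7, but not w2 S w7.
So F validates K, T, S4; S5 would additionally require S to be Euclidean. The strongest is S4.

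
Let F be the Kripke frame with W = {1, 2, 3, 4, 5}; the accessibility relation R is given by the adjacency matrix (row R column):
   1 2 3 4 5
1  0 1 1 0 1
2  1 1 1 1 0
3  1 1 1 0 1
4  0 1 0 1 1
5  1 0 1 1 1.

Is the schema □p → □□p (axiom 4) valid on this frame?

No

Axiom 4 corresponds to the accessibility relation being transitive.
Transitive: no — 1 R 2 and 2 R 4, but not 1 R 4.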